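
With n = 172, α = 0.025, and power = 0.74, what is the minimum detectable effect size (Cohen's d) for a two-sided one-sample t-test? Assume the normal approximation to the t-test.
d ≈ 0.22

Minimum detectable effect (one-sample t-test, normal approximation):
d = (z_{α/2} + z_β) / √n
d = (2.241 + 0.643) / √172
d = 2.885 / 13.115
d ≈ 0.22

By Cohen's convention (0.2 small / 0.5 medium / 0.8 large): small effect.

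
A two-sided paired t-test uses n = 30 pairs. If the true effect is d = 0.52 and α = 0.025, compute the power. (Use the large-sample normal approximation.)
Power ≈ 0.73

Power calculation (paired t-test, normal approximation):
z_β = d · √n - z_{α/2}
z_β = 0.52 · √30 - 2.241
z_β = 0.52 · 5.477 - 2.241
z_β = 0.607

Power = Φ(z_β) = Φ(0.607) ≈ 0.728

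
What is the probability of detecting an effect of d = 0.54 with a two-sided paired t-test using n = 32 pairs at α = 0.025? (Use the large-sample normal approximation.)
Power ≈ 0.79

Power calculation (paired t-test, normal approximation):
z_β = d · √n - z_{α/2}
z_β = 0.54 · √32 - 2.241
z_β = 0.54 · 5.657 - 2.241
z_β = 0.813

Power = Φ(z_β) = Φ(0.813) ≈ 0.792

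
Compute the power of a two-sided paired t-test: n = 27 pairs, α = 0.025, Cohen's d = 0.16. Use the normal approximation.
Power ≈ 0.08

Power calculation (paired t-test, normal approximation):
z_β = d · √n - z_{α/2}
z_β = 0.16 · √27 - 2.241
z_β = 0.16 · 5.196 - 2.241
z_β = -1.410

Power = Φ(z_β) = Φ(-1.410) ≈ 0.079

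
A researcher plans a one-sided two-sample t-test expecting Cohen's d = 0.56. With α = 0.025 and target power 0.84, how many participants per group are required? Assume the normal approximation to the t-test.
n = 56 per group

Sample size formula (two-sample t-test, normal approximation):
n = 2 · ((z_α + z_β) / d)²

z_α = 1.960 (for α = 0.025, one-sided)
z_β = 0.994 (for power = 0.84)
d = 0.56

n = 2 · ((1.960 + 0.994) / 0.56)²
n = 2 · (5.275)²
n ≈ 55.65
Round up to the next whole number: n = 56 per group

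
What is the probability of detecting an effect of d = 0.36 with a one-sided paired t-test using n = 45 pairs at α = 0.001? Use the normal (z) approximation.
Power ≈ 0.25

Power calculation (paired t-test, normal approximation):
z_β = d · √n - z_α
z_β = 0.36 · √45 - 3.090
z_β = 0.36 · 6.708 - 3.090
z_β = -0.675

Power = Φ(z_β) = Φ(-0.675) ≈ 0.250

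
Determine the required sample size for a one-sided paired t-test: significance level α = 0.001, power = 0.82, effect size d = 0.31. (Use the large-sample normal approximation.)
n = 167 pairs

Sample size formula (paired t-test, normal approximation):
n = ((z_α + z_β) / d)²

z_α = 3.090 (for α = 0.001, one-sided)
z_β = 0.915 (for power = 0.82)
d = 0.31

n = ((3.090 + 0.915) / 0.31)²
n = (12.919)²
n ≈ 166.90
Round up to the next whole number: n = 167 pairs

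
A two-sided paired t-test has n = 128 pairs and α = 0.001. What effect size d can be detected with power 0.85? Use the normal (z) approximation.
d ≈ 0.38

Minimum detectable effect (paired t-test, normal approximation):
d = (z_{α/2} + z_β) / √n
d = (3.291 + 1.036) / √128
d = 4.327 / 11.314
d ≈ 0.38

By Cohen's convention (0.2 small / 0.5 medium / 0.8 large): small effect.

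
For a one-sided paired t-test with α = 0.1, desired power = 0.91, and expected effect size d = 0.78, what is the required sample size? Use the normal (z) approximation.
n = 12 pairs

Sample size formula (paired t-test, normal approximation):
n = ((z_α + z_β) / d)²

z_α = 1.282 (for α = 0.1, one-sided)
z_β = 1.341 (for power = 0.91)
d = 0.78

n = ((1.282 + 1.341) / 0.78)²
n = (3.363)²
n ≈ 11.31
Round up to the next whole number: n = 12 pairs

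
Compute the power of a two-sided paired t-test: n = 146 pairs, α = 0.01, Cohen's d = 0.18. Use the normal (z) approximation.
Power ≈ 0.34

Power calculation (paired t-test, normal approximation):
z_β = d · √n - z_{α/2}
z_β = 0.18 · √146 - 2.576
z_β = 0.18 · 12.083 - 2.576
z_β = -0.401

Power = Φ(z_β) = Φ(-0.401) ≈ 0.344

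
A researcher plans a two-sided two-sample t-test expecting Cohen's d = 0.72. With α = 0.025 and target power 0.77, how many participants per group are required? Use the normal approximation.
n = 35 per group

Sample size formula (two-sample t-test, normal approximation):
n = 2 · ((z_{α/2} + z_β) / d)²

z_{α/2} = 2.241 (for α = 0.025, two-sided)
z_β = 0.739 (for power = 0.77)
d = 0.72

n = 2 · ((2.241 + 0.739) / 0.72)²
n = 2 · (4.139)²
n ≈ 34.26
Round up to the next whole number: n = 35 per group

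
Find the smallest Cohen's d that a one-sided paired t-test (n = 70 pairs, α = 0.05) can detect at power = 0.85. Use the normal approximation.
d ≈ 0.32

Minimum detectable effect (paired t-test, normal approximation):
d = (z_α + z_β) / √n
d = (1.645 + 1.036) / √70
d = 2.681 / 8.367
d ≈ 0.32

By Cohen's convention (0.2 small / 0.5 medium / 0.8 large): small effect.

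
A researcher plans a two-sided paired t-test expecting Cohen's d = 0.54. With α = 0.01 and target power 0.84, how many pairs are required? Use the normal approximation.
n = 44 pairs

Sample size formula (paired t-test, normal approximation):
n = ((z_{α/2} + z_β) / d)²

z_{α/2} = 2.576 (for α = 0.01, two-sided)
z_β = 0.994 (for power = 0.84)
d = 0.54

n = ((2.576 + 0.994) / 0.54)²
n = (6.611)²
n ≈ 43.71
Round up to the next whole number: n = 44 pairs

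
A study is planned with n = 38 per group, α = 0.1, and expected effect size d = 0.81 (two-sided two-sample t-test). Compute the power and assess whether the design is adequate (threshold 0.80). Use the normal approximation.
Power ≈ 0.97; the study is adequately powered (power ≥ 0.80)

Power calculation (two-sample t-test, normal approximation):
z_β = d · √(n/2) - z_{α/2}
z_β = 0.81 · √(38/2) - 1.645
z_β = 0.81 · 4.359 - 1.645
z_β = 1.886

Power = Φ(z_β) = Φ(1.886) ≈ 0.970

Effect size d = 0.81 is large by Cohen's convention (0.2/0.5/0.8).

Threshold: power ≥ 0.80 is conventionally adequate.
Power ≈ 0.97 → the study is adequately powered (power ≥ 0.80).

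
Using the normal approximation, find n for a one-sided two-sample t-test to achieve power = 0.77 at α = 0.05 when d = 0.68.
n = 25 per group

Sample size formula (two-sample t-test, normal approximation):
n = 2 · ((z_α + z_β) / d)²

z_α = 1.645 (for α = 0.05, one-sided)
z_β = 0.739 (for power = 0.77)
d = 0.68

n = 2 · ((1.645 + 0.739) / 0.68)²
n = 2 · (3.506)²
n ≈ 24.58
Round up to the next whole number: n = 25 per group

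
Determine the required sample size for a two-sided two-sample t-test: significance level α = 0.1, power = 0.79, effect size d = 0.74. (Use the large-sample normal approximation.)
n = 22 per group

Sample size formula (two-sample t-test, normal approximation):
n = 2 · ((z_{α/2} + z_β) / d)²

z_{α/2} = 1.645 (for α = 0.1, two-sided)
z_β = 0.806 (for power = 0.79)
d = 0.74

n = 2 · ((1.645 + 0.806) / 0.74)²
n = 2 · (3.312)²
n ≈ 21.94
Round up to the next whole number: n = 22 per group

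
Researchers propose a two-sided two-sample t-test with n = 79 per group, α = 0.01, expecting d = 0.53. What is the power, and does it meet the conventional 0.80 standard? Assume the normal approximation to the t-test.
Power ≈ 0.77; the study is underpowered (power < 0.80)

Power calculation (two-sample t-test, normal approximation):
z_β = d · √(n/2) - z_{α/2}
z_β = 0.53 · √(79/2) - 2.576
z_β = 0.53 · 6.285 - 2.576
z_β = 0.755

Power = Φ(z_β) = Φ(0.755) ≈ 0.775

Effect size d = 0.53 is medium by Cohen's convention (0.2/0.5/0.8).

Threshold: power ≥ 0.80 is conventionally adequate.
Power ≈ 0.77 → the study is underpowered (power < 0.80).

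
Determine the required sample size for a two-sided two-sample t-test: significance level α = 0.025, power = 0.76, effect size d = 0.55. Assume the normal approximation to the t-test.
n = 58 per group

Sample size formula (two-sample t-test, normal approximation):
n = 2 · ((z_{α/2} + z_β) / d)²

z_{α/2} = 2.241 (for α = 0.025, two-sided)
z_β = 0.706 (for power = 0.76)
d = 0.55

n = 2 · ((2.241 + 0.706) / 0.55)²
n = 2 · (5.358)²
n ≈ 57.42
Round up to the next whole number: n = 58 per group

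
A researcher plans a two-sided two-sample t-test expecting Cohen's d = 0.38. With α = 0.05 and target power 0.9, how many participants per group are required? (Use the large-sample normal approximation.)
n = 146 per group

Sample size formula (two-sample t-test, normal approximation):
n = 2 · ((z_{α/2} + z_β) / d)²

z_{α/2} = 1.960 (for α = 0.05, two-sided)
z_β = 1.282 (for power = 0.9)
d = 0.38

n = 2 · ((1.960 + 1.282) / 0.38)²
n = 2 · (8.532)²
n ≈ 145.59
Round up to the next whole number: n = 146 per group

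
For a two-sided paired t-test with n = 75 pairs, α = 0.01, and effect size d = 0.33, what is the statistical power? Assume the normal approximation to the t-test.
Power ≈ 0.61

Power calculation (paired t-test, normal approximation):
z_β = d · √n - z_{α/2}
z_β = 0.33 · √75 - 2.576
z_β = 0.33 · 8.660 - 2.576
z_β = 0.282

Power = Φ(z_β) = Φ(0.282) ≈ 0.611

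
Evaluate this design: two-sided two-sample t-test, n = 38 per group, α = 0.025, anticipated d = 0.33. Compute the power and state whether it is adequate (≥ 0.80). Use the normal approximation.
Power ≈ 0.21; the study is underpowered (power < 0.80)

Power calculation (two-sample t-test, normal approximation):
z_β = d · √(n/2) - z_{α/2}
z_β = 0.33 · √(38/2) - 2.241
z_β = 0.33 · 4.359 - 2.241
z_β = -0.803

Power = Φ(z_β) = Φ(-0.803) ≈ 0.211

Effect size d = 0.33 is small by Cohen's convention (0.2/0.5/0.8).

Threshold: power ≥ 0.80 is conventionally adequate.
Power ≈ 0.21 → the study is underpowered (power < 0.80).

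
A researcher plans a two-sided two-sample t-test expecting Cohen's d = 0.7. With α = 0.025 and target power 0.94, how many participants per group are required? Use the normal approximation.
n = 59 per group

Sample size formula (two-sample t-test, normal approximation):
n = 2 · ((z_{α/2} + z_β) / d)²

z_{α/2} = 2.241 (for α = 0.025, two-sided)
z_β = 1.555 (for power = 0.94)
d = 0.7

n = 2 · ((2.241 + 1.555) / 0.7)²
n = 2 · (5.423)²
n ≈ 58.82
Round up to the next whole number: n = 59 per group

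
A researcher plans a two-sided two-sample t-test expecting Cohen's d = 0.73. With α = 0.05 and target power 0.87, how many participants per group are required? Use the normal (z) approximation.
n = 36 per group

Sample size formula (two-sample t-test, normal approximation):
n = 2 · ((z_{α/2} + z_β) / d)²

z_{α/2} = 1.960 (for α = 0.05, two-sided)
z_β = 1.126 (for power = 0.87)
d = 0.73

n = 2 · ((1.960 + 1.126) / 0.73)²
n = 2 · (4.227)²
n ≈ 35.74
Round up to the next whole number: n = 36 per group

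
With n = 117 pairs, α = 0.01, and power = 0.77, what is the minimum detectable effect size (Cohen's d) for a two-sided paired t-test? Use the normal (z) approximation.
d ≈ 0.31

Minimum detectable effect (paired t-test, normal approximation):
d = (z_{α/2} + z_β) / √n
d = (2.576 + 0.739) / √117
d = 3.315 / 10.817
d ≈ 0.31

By Cohen's convention (0.2 small / 0.5 medium / 0.8 large): small effect.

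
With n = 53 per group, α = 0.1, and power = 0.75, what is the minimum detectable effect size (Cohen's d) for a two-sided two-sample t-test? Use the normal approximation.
d ≈ 0.45

Minimum detectable effect (two-sample t-test, normal approximation):
d = (z_{α/2} + z_β) / √(n/2)
d = (1.645 + 0.674) / √(53/2)
d = 2.319 / 5.148
d ≈ 0.45

By Cohen's convention (0.2 small / 0.5 medium / 0.8 large): small effect.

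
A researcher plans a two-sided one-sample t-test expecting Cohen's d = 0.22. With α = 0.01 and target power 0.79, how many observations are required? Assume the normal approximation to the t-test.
n = 237

Sample size formula (one-sample t-test, normal approximation):
n = ((z_{α/2} + z_β) / d)²

z_{α/2} = 2.576 (for α = 0.01, two-sided)
z_β = 0.806 (for power = 0.79)
d = 0.22

n = ((2.576 + 0.806) / 0.22)²
n = (15.373)²
n ≈ 236.33
Round up to the next whole number: n = 237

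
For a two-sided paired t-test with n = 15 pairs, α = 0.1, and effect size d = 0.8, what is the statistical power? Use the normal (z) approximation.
Power ≈ 0.93

Power calculation (paired t-test, normal approximation):
z_β = d · √n - z_{α/2}
z_β = 0.8 · √15 - 1.645
z_β = 0.8 · 3.873 - 1.645
z_β = 1.454

Power = Φ(z_β) = Φ(1.454) ≈ 0.927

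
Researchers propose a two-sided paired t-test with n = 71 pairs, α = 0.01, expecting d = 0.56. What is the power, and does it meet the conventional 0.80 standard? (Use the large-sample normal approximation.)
Power ≈ 0.98; the study is adequately powered (power ≥ 0.80)

Power calculation (paired t-test, normal approximation):
z_β = d · √n - z_{α/2}
z_β = 0.56 · √71 - 2.576
z_β = 0.56 · 8.426 - 2.576
z_β = 2.143

Power = Φ(z_β) = Φ(2.143) ≈ 0.984

Effect size d = 0.56 is medium by Cohen's convention (0.2/0.5/0.8).

Threshold: power ≥ 0.80 is conventionally adequate.
Power ≈ 0.98 → the study is adequately powered (power ≥ 0.80).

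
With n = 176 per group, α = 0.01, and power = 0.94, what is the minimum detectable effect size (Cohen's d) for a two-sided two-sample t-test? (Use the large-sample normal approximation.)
d ≈ 0.44

Minimum detectable effect (two-sample t-test, normal approximation):
d = (z_{α/2} + z_β) / √(n/2)
d = (2.576 + 1.555) / √(176/2)
d = 4.131 / 9.381
d ≈ 0.44

By Cohen's convention (0.2 small / 0.5 medium / 0.8 large): small effect.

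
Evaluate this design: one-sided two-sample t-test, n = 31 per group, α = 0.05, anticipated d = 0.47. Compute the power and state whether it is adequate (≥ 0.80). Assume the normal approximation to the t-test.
Power ≈ 0.58; the study is underpowered (power < 0.80)

Power calculation (two-sample t-test, normal approximation):
z_β = d · √(n/2) - z_α
z_β = 0.47 · √(31/2) - 1.645
z_β = 0.47 · 3.937 - 1.645
z_β = 0.206

Power = Φ(z_β) = Φ(0.206) ≈ 0.581

Effect size d = 0.47 is small by Cohen's convention (0.2/0.5/0.8).

Threshold: power ≥ 0.80 is conventionally adequate.
Power ≈ 0.58 → the study is underpowered (power < 0.80).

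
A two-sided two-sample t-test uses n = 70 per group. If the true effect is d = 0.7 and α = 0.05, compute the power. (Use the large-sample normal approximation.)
Power ≈ 0.99

Power calculation (two-sample t-test, normal approximation):
z_β = d · √(n/2) - z_{α/2}
z_β = 0.7 · √(70/2) - 1.960
z_β = 0.7 · 5.916 - 1.960
z_β = 2.181

Power = Φ(z_β) = Φ(2.181) ≈ 0.985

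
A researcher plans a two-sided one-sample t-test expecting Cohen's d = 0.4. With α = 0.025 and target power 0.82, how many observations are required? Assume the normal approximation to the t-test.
n = 63

Sample size formula (one-sample t-test, normal approximation):
n = ((z_{α/2} + z_β) / d)²

z_{α/2} = 2.241 (for α = 0.025, two-sided)
z_β = 0.915 (for power = 0.82)
d = 0.4

n = ((2.241 + 0.915) / 0.4)²
n = (7.890)²
n ≈ 62.25
Round up to the next whole number: n = 63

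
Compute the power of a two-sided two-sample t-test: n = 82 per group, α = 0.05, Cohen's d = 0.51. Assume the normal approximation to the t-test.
Power ≈ 0.90

Power calculation (two-sample t-test, normal approximation):
z_β = d · √(n/2) - z_{α/2}
z_β = 0.51 · √(82/2) - 1.960
z_β = 0.51 · 6.403 - 1.960
z_β = 1.306

Power = Φ(z_β) = Φ(1.306) ≈ 0.904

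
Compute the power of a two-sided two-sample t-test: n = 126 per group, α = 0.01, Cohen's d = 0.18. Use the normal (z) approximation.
Power ≈ 0.13

Power calculation (two-sample t-test, normal approximation):
z_β = d · √(n/2) - z_{α/2}
z_β = 0.18 · √(126/2) - 2.576
z_β = 0.18 · 7.937 - 2.576
z_β = -1.147

Power = Φ(z_β) = Φ(-1.147) ≈ 0.126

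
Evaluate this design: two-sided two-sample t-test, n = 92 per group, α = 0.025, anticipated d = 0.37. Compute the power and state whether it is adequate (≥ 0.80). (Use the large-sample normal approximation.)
Power ≈ 0.61; the study is underpowered (power < 0.80)

Power calculation (two-sample t-test, normal approximation):
z_β = d · √(n/2) - z_{α/2}
z_β = 0.37 · √(92/2) - 2.241
z_β = 0.37 · 6.782 - 2.241
z_β = 0.268

Power = Φ(z_β) = Φ(0.268) ≈ 0.606

Effect size d = 0.37 is small by Cohen's convention (0.2/0.5/0.8).

Threshold: power ≥ 0.80 is conventionally adequate.
Power ≈ 0.61 → the study is underpowered (power < 0.80).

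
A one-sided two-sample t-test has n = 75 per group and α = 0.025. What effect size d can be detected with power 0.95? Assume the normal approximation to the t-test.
d ≈ 0.59

Minimum detectable effect (two-sample t-test, normal approximation):
d = (z_α + z_β) / √(n/2)
d = (1.960 + 1.645) / √(75/2)
d = 3.605 / 6.124
d ≈ 0.59

By Cohen's convention (0.2 small / 0.5 medium / 0.8 large): medium effect.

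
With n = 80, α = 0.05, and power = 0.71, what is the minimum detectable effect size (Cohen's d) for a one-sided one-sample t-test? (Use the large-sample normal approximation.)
d ≈ 0.25

Minimum detectable effect (one-sample t-test, normal approximation):
d = (z_α + z_β) / √n
d = (1.645 + 0.553) / √80
d = 2.198 / 8.944
d ≈ 0.25

By Cohen's convention (0.2 small / 0.5 medium / 0.8 large): small effect.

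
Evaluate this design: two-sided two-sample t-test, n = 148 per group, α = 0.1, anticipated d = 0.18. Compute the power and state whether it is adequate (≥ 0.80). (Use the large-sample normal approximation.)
Power ≈ 0.46; the study is underpowered (power < 0.80)

Power calculation (two-sample t-test, normal approximation):
z_β = d · √(n/2) - z_{α/2}
z_β = 0.18 · √(148/2) - 1.645
z_β = 0.18 · 8.602 - 1.645
z_β = -0.096

Power = Φ(z_β) = Φ(-0.096) ≈ 0.462

Effect size d = 0.18 is very small by Cohen's convention (0.2/0.5/0.8).

Threshold: power ≥ 0.80 is conventionally adequate.
Power ≈ 0.46 → the study is underpowered (power < 0.80).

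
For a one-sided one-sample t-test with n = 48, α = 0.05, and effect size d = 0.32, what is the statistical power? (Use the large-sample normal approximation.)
Power ≈ 0.72

Power calculation (one-sample t-test, normal approximation):
z_β = d · √n - z_α
z_β = 0.32 · √48 - 1.645
z_β = 0.32 · 6.928 - 1.645
z_β = 0.572

Power = Φ(z_β) = Φ(0.572) ≈ 0.716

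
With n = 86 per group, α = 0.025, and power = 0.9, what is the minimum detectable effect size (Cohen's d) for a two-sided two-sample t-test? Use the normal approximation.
d ≈ 0.54

Minimum detectable effect (two-sample t-test, normal approximation):
d = (z_{α/2} + z_β) / √(n/2)
d = (2.241 + 1.282) / √(86/2)
d = 3.523 / 6.557
d ≈ 0.54

By Cohen's convention (0.2 small / 0.5 medium / 0.8 large): medium effect.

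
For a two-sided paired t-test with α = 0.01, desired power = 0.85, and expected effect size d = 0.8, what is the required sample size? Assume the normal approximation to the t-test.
n = 21 pairs

Sample size formula (paired t-test, normal approximation):
n = ((z_{α/2} + z_β) / d)²

z_{α/2} = 2.576 (for α = 0.01, two-sided)
z_β = 1.036 (for power = 0.85)
d = 0.8

n = ((2.576 + 1.036) / 0.8)²
n = (4.515)²
n ≈ 20.39
Round up to the next whole number: n = 21 pairs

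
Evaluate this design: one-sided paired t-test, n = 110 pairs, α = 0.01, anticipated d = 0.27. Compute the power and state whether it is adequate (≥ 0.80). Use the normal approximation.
Power ≈ 0.69; the study is underpowered (power < 0.80)

Power calculation (paired t-test, normal approximation):
z_β = d · √n - z_α
z_β = 0.27 · √110 - 2.326
z_β = 0.27 · 10.488 - 2.326
z_β = 0.505

Power = Φ(z_β) = Φ(0.505) ≈ 0.693

Effect size d = 0.27 is small by Cohen's convention (0.2/0.5/0.8).

Threshold: power ≥ 0.80 is conventionally adequate.
Power ≈ 0.69 → the study is underpowered (power < 0.80).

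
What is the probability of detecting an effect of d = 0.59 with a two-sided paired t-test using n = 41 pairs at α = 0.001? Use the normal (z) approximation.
Power ≈ 0.69

Power calculation (paired t-test, normal approximation):
z_β = d · √n - z_{α/2}
z_β = 0.59 · √41 - 3.291
z_β = 0.59 · 6.403 - 3.291
z_β = 0.487

Power = Φ(z_β) = Φ(0.487) ≈ 0.687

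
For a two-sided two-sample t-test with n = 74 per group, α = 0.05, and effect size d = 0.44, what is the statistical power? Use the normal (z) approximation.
Power ≈ 0.76

Power calculation (two-sample t-test, normal approximation):
z_β = d · √(n/2) - z_{α/2}
z_β = 0.44 · √(74/2) - 1.960
z_β = 0.44 · 6.083 - 1.960
z_β = 0.716

Power = Φ(z_β) = Φ(0.716) ≈ 0.763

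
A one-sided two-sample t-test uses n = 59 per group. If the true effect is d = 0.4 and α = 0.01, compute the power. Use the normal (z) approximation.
Power ≈ 0.44

Power calculation (two-sample t-test, normal approximation):
z_β = d · √(n/2) - z_α
z_β = 0.4 · √(59/2) - 2.326
z_β = 0.4 · 5.431 - 2.326
z_β = -0.154

Power = Φ(z_β) = Φ(-0.154) ≈ 0.439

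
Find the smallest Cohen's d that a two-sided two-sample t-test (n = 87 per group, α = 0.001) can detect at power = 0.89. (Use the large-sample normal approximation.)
d ≈ 0.68

Minimum detectable effect (two-sample t-test, normal approximation):
d = (z_{α/2} + z_β) / √(n/2)
d = (3.291 + 1.227) / √(87/2)
d = 4.517 / 6.595
d ≈ 0.68

By Cohen's convention (0.2 small / 0.5 medium / 0.8 large): medium effect.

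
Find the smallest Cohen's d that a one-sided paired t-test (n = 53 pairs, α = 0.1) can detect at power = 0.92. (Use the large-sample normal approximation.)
d ≈ 0.37

Minimum detectable effect (paired t-test, normal approximation):
d = (z_α + z_β) / √n
d = (1.282 + 1.405) / √53
d = 2.687 / 7.280
d ≈ 0.37

By Cohen's convention (0.2 small / 0.5 medium / 0.8 large): small effect.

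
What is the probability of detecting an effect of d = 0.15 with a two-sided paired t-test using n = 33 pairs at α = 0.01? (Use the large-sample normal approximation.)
Power ≈ 0.04

Power calculation (paired t-test, normal approximation):
z_β = d · √n - z_{α/2}
z_β = 0.15 · √33 - 2.576
z_β = 0.15 · 5.745 - 2.576
z_β = -1.714

Power = Φ(z_β) = Φ(-1.714) ≈ 0.043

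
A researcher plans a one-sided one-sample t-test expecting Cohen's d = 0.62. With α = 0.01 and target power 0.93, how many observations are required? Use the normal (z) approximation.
n = 38

Sample size formula (one-sample t-test, normal approximation):
n = ((z_α + z_β) / d)²

z_α = 2.326 (for α = 0.01, one-sided)
z_β = 1.476 (for power = 0.93)
d = 0.62

n = ((2.326 + 1.476) / 0.62)²
n = (6.132)²
n ≈ 37.60
Round up to the next whole number: n = 38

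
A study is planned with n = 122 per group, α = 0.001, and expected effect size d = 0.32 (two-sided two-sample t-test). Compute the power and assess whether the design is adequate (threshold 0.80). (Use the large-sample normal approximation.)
Power ≈ 0.21; the study is underpowered (power < 0.80)

Power calculation (two-sample t-test, normal approximation):
z_β = d · √(n/2) - z_{α/2}
z_β = 0.32 · √(122/2) - 3.291
z_β = 0.32 · 7.810 - 3.291
z_β = -0.791

Power = Φ(z_β) = Φ(-0.791) ≈ 0.214

Effect size d = 0.32 is small by Cohen's convention (0.2/0.5/0.8).

Threshold: power ≥ 0.80 is conventionally adequate.
Power ≈ 0.21 → the study is underpowered (power < 0.80).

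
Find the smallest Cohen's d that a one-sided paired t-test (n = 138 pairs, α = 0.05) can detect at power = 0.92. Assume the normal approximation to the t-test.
d ≈ 0.26

Minimum detectable effect (paired t-test, normal approximation):
d = (z_α + z_β) / √n
d = (1.645 + 1.405) / √138
d = 3.050 / 11.747
d ≈ 0.26

By Cohen's convention (0.2 small / 0.5 medium / 0.8 large): small effect.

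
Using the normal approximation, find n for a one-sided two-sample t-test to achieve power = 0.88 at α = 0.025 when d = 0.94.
n = 23 per group

Sample size formula (two-sample t-test, normal approximation):
n = 2 · ((z_α + z_β) / d)²

z_α = 1.960 (for α = 0.025, one-sided)
z_β = 1.175 (for power = 0.88)
d = 0.94

n = 2 · ((1.960 + 1.175) / 0.94)²
n = 2 · (3.335)²
n ≈ 22.24
Round up to the next whole number: n = 23 per group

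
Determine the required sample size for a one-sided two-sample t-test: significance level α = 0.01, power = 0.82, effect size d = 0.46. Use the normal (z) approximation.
n = 100 per group

Sample size formula (two-sample t-test, normal approximation):
n = 2 · ((z_α + z_β) / d)²

z_α = 2.326 (for α = 0.01, one-sided)
z_β = 0.915 (for power = 0.82)
d = 0.46

n = 2 · ((2.326 + 0.915) / 0.46)²
n = 2 · (7.046)²
n ≈ 99.29
Round up to the next whole number: n = 100 per group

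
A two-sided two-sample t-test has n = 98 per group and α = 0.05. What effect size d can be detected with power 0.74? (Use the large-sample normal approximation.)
d ≈ 0.37

Minimum detectable effect (two-sample t-test, normal approximation):
d = (z_{α/2} + z_β) / √(n/2)
d = (1.960 + 0.643) / √(98/2)
d = 2.603 / 7.000
d ≈ 0.37

By Cohen's convention (0.2 small / 0.5 medium / 0.8 large): small effect.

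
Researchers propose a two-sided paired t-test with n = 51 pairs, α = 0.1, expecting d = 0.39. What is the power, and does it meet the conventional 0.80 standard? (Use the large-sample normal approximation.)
Power ≈ 0.87; the study is adequately powered (power ≥ 0.80)

Power calculation (paired t-test, normal approximation):
z_β = d · √n - z_{α/2}
z_β = 0.39 · √51 - 1.645
z_β = 0.39 · 7.141 - 1.645
z_β = 1.140

Power = Φ(z_β) = Φ(1.140) ≈ 0.873

Effect size d = 0.39 is small by Cohen's convention (0.2/0.5/0.8).

Threshold: power ≥ 0.80 is conventionally adequate.
Power ≈ 0.87 → the study is adequately powered (power ≥ 0.80).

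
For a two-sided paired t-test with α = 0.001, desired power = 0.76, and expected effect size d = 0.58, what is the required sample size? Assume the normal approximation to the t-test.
n = 48 pairs

Sample size formula (paired t-test, normal approximation):
n = ((z_{α/2} + z_β) / d)²

z_{α/2} = 3.291 (for α = 0.001, two-sided)
z_β = 0.706 (for power = 0.76)
d = 0.58

n = ((3.291 + 0.706) / 0.58)²
n = (6.891)²
n ≈ 47.49
Round up to the next whole number: n = 48 pairs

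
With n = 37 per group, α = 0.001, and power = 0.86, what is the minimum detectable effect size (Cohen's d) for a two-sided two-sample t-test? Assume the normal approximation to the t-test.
d ≈ 1.02

Minimum detectable effect (two-sample t-test, normal approximation):
d = (z_{α/2} + z_β) / √(n/2)
d = (3.291 + 1.080) / √(37/2)
d = 4.371 / 4.301
d ≈ 1.02

By Cohen's convention (0.2 small / 0.5 medium / 0.8 large): large effect.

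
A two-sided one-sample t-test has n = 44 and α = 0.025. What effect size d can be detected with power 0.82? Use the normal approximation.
d ≈ 0.48

Minimum detectable effect (one-sample t-test, normal approximation):
d = (z_{α/2} + z_β) / √n
d = (2.241 + 0.915) / √44
d = 3.157 / 6.633
d ≈ 0.48

By Cohen's convention (0.2 small / 0.5 medium / 0.8 large): small effect.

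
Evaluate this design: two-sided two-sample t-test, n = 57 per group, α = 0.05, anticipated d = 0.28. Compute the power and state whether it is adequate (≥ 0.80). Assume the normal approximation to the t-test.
Power ≈ 0.32; the study is underpowered (power < 0.80)

Power calculation (two-sample t-test, normal approximation):
z_β = d · √(n/2) - z_{α/2}
z_β = 0.28 · √(57/2) - 1.960
z_β = 0.28 · 5.339 - 1.960
z_β = -0.465

Power = Φ(z_β) = Φ(-0.465) ≈ 0.321

Effect size d = 0.28 is small by Cohen's convention (0.2/0.5/0.8).

Threshold: power ≥ 0.80 is conventionally adequate.
Power ≈ 0.32 → the study is underpowered (power < 0.80).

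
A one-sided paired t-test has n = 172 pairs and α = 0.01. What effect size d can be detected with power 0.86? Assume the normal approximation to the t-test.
d ≈ 0.26

Minimum detectable effect (paired t-test, normal approximation):
d = (z_α + z_β) / √n
d = (2.326 + 1.080) / √172
d = 3.407 / 13.115
d ≈ 0.26

By Cohen's convention (0.2 small / 0.5 medium / 0.8 large): small effect.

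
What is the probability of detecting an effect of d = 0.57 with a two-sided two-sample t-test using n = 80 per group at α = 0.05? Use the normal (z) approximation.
Power ≈ 0.95

Power calculation (two-sample t-test, normal approximation):
z_β = d · √(n/2) - z_{α/2}
z_β = 0.57 · √(80/2) - 1.960
z_β = 0.57 · 6.325 - 1.960
z_β = 1.645

Power = Φ(z_β) = Φ(1.645) ≈ 0.950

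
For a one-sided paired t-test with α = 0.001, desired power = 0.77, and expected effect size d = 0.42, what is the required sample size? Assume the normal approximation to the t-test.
n = 84 pairs

Sample size formula (paired t-test, normal approximation):
n = ((z_α + z_β) / d)²

z_α = 3.090 (for α = 0.001, one-sided)
z_β = 0.739 (for power = 0.77)
d = 0.42

n = ((3.090 + 0.739) / 0.42)²
n = (9.117)²
n ≈ 83.12
Round up to the next whole number: n = 84 pairs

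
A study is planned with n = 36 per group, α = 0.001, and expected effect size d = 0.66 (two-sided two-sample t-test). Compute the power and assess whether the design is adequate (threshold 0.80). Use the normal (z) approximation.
Power ≈ 0.31; the study is underpowered (power < 0.80)

Power calculation (two-sample t-test, normal approximation):
z_β = d · √(n/2) - z_{α/2}
z_β = 0.66 · √(36/2) - 3.291
z_β = 0.66 · 4.243 - 3.291
z_β = -0.490

Power = Φ(z_β) = Φ(-0.490) ≈ 0.312

Effect size d = 0.66 is medium by Cohen's convention (0.2/0.5/0.8).

Threshold: power ≥ 0.80 is conventionally adequate.
Power ≈ 0.31 → the study is underpowered (power < 0.80).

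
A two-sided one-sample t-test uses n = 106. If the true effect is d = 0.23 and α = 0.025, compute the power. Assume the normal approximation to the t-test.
Power ≈ 0.55

Power calculation (one-sample t-test, normal approximation):
z_β = d · √n - z_{α/2}
z_β = 0.23 · √106 - 2.241
z_β = 0.23 · 10.296 - 2.241
z_β = 0.127

Power = Φ(z_β) = Φ(0.127) ≈ 0.550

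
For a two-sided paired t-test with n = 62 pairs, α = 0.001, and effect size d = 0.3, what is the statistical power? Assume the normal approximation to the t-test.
Power ≈ 0.18

Power calculation (paired t-test, normal approximation):
z_β = d · √n - z_{α/2}
z_β = 0.3 · √62 - 3.291
z_β = 0.3 · 7.874 - 3.291
z_β = -0.928

Power = Φ(z_β) = Φ(-0.928) ≈ 0.177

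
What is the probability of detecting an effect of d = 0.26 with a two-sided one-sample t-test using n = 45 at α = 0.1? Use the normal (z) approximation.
Power ≈ 0.54

Power calculation (one-sample t-test, normal approximation):
z_β = d · √n - z_{α/2}
z_β = 0.26 · √45 - 1.645
z_β = 0.26 · 6.708 - 1.645
z_β = 0.099

Power = Φ(z_β) = Φ(0.099) ≈ 0.540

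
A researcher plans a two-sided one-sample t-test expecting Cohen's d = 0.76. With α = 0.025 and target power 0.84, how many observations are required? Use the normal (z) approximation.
n = 19

Sample size formula (one-sample t-test, normal approximation):
n = ((z_{α/2} + z_β) / d)²

z_{α/2} = 2.241 (for α = 0.025, two-sided)
z_β = 0.994 (for power = 0.84)
d = 0.76

n = ((2.241 + 0.994) / 0.76)²
n = (4.257)²
n ≈ 18.12
Round up to the next whole number: n = 19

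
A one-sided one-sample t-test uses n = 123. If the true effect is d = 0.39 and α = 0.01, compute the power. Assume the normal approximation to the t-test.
Power ≈ 0.98

Power calculation (one-sample t-test, normal approximation):
z_β = d · √n - z_α
z_β = 0.39 · √123 - 2.326
z_β = 0.39 · 11.091 - 2.326
z_β = 1.999

Power = Φ(z_β) = Φ(1.999) ≈ 0.977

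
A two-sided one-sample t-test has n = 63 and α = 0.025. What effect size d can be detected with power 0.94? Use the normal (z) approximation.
d ≈ 0.48

Minimum detectable effect (one-sample t-test, normal approximation):
d = (z_{α/2} + z_β) / √n
d = (2.241 + 1.555) / √63
d = 3.796 / 7.937
d ≈ 0.48

By Cohen's convention (0.2 small / 0.5 medium / 0.8 large): small effect.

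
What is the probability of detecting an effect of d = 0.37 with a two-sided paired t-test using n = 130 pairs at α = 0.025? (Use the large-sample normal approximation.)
Power ≈ 0.98

Power calculation (paired t-test, normal approximation):
z_β = d · √n - z_{α/2}
z_β = 0.37 · √130 - 2.241
z_β = 0.37 · 11.402 - 2.241
z_β = 1.977

Power = Φ(z_β) = Φ(1.977) ≈ 0.976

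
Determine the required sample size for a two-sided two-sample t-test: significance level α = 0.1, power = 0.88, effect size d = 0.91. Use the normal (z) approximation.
n = 20 per group

Sample size formula (two-sample t-test, normal approximation):
n = 2 · ((z_{α/2} + z_β) / d)²

z_{α/2} = 1.645 (for α = 0.1, two-sided)
z_β = 1.175 (for power = 0.88)
d = 0.91

n = 2 · ((1.645 + 1.175) / 0.91)²
n = 2 · (3.099)²
n ≈ 19.21
Round up to the next whole number: n = 20 per group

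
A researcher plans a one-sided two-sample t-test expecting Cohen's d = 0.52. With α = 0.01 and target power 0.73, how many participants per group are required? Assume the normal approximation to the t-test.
n = 64 per group

Sample size formula (two-sample t-test, normal approximation):
n = 2 · ((z_α + z_β) / d)²

z_α = 2.326 (for α = 0.01, one-sided)
z_β = 0.613 (for power = 0.73)
d = 0.52

n = 2 · ((2.326 + 0.613) / 0.52)²
n = 2 · (5.652)²
n ≈ 63.89
Round up to the next whole number: n = 64 per group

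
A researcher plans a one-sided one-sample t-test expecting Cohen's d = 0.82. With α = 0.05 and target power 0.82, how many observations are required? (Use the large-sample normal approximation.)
n = 10

Sample size formula (one-sample t-test, normal approximation):
n = ((z_α + z_β) / d)²

z_α = 1.645 (for α = 0.05, one-sided)
z_β = 0.915 (for power = 0.82)
d = 0.82

n = ((1.645 + 0.915) / 0.82)²
n = (3.122)²
n ≈ 9.75
Round up to the next whole number: n = 10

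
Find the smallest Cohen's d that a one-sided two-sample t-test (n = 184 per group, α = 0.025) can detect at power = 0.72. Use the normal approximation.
d ≈ 0.27

Minimum detectable effect (two-sample t-test, normal approximation):
d = (z_α + z_β) / √(n/2)
d = (1.960 + 0.583) / √(184/2)
d = 2.543 / 9.592
d ≈ 0.27

By Cohen's convention (0.2 small / 0.5 medium / 0.8 large): small effect.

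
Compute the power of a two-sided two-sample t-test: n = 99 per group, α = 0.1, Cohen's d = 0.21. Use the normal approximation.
Power ≈ 0.43

Power calculation (two-sample t-test, normal approximation):
z_β = d · √(n/2) - z_{α/2}
z_β = 0.21 · √(99/2) - 1.645
z_β = 0.21 · 7.036 - 1.645
z_β = -0.167

Power = Φ(z_β) = Φ(-0.167) ≈ 0.434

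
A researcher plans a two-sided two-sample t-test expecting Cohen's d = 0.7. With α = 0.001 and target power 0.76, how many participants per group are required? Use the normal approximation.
n = 66 per group

Sample size formula (two-sample t-test, normal approximation):
n = 2 · ((z_{α/2} + z_β) / d)²

z_{α/2} = 3.291 (for α = 0.001, two-sided)
z_β = 0.706 (for power = 0.76)
d = 0.7

n = 2 · ((3.291 + 0.706) / 0.7)²
n = 2 · (5.710)²
n ≈ 65.21
Round up to the next whole number: n = 66 per group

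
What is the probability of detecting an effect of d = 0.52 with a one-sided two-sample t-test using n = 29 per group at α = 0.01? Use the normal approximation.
Power ≈ 0.36

Power calculation (two-sample t-test, normal approximation):
z_β = d · √(n/2) - z_α
z_β = 0.52 · √(29/2) - 2.326
z_β = 0.52 · 3.808 - 2.326
z_β = -0.346

Power = Φ(z_β) = Φ(-0.346) ≈ 0.365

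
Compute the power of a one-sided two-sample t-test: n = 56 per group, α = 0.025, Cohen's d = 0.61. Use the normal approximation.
Power ≈ 0.90

Power calculation (two-sample t-test, normal approximation):
z_β = d · √(n/2) - z_α
z_β = 0.61 · √(56/2) - 1.960
z_β = 0.61 · 5.292 - 1.960
z_β = 1.268

Power = Φ(z_β) = Φ(1.268) ≈ 0.898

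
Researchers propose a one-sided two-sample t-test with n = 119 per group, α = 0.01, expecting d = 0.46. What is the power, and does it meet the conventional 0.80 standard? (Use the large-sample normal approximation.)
Power ≈ 0.89; the study is adequately powered (power ≥ 0.80)

Power calculation (two-sample t-test, normal approximation):
z_β = d · √(n/2) - z_α
z_β = 0.46 · √(119/2) - 2.326
z_β = 0.46 · 7.714 - 2.326
z_β = 1.222

Power = Φ(z_β) = Φ(1.222) ≈ 0.889

Effect size d = 0.46 is small by Cohen's convention (0.2/0.5/0.8).

Threshold: power ≥ 0.80 is conventionally adequate.
Power ≈ 0.89 → the study is adequately powered (power ≥ 0.80).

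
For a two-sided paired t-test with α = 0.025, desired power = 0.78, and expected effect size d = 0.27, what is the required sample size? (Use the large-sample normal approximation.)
n = 125 pairs

Sample size formula (paired t-test, normal approximation):
n = ((z_{α/2} + z_β) / d)²

z_{α/2} = 2.241 (for α = 0.025, two-sided)
z_β = 0.772 (for power = 0.78)
d = 0.27

n = ((2.241 + 0.772) / 0.27)²
n = (11.159)²
n ≈ 124.52
Round up to the next whole number: n = 125 pairs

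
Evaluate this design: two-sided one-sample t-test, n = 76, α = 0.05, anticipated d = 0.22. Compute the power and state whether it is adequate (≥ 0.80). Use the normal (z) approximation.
Power ≈ 0.48; the study is underpowered (power < 0.80)

Power calculation (one-sample t-test, normal approximation):
z_β = d · √n - z_{α/2}
z_β = 0.22 · √76 - 1.960
z_β = 0.22 · 8.718 - 1.960
z_β = -0.042

Power = Φ(z_β) = Φ(-0.042) ≈ 0.483

Effect size d = 0.22 is small by Cohen's convention (0.2/0.5/0.8).

Threshold: power ≥ 0.80 is conventionally adequate.
Power ≈ 0.48 → the study is underpowered (power < 0.80).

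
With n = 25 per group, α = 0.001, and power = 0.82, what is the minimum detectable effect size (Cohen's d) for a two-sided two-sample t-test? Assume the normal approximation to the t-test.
d ≈ 1.19

Minimum detectable effect (two-sample t-test, normal approximation):
d = (z_{α/2} + z_β) / √(n/2)
d = (3.291 + 0.915) / √(25/2)
d = 4.206 / 3.536
d ≈ 1.19

By Cohen's convention (0.2 small / 0.5 medium / 0.8 large): large effect.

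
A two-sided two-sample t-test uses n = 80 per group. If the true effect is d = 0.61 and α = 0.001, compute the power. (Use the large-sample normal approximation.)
Power ≈ 0.71

Power calculation (two-sample t-test, normal approximation):
z_β = d · √(n/2) - z_{α/2}
z_β = 0.61 · √(80/2) - 3.291
z_β = 0.61 · 6.325 - 3.291
z_β = 0.567

Power = Φ(z_β) = Φ(0.567) ≈ 0.715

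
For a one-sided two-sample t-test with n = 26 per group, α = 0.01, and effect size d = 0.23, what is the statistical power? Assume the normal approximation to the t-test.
Power ≈ 0.07

Power calculation (two-sample t-test, normal approximation):
z_β = d · √(n/2) - z_α
z_β = 0.23 · √(26/2) - 2.326
z_β = 0.23 · 3.606 - 2.326
z_β = -1.497

Power = Φ(z_β) = Φ(-1.497) ≈ 0.067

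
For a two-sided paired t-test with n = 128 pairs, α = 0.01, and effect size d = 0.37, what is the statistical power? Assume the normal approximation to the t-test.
Power ≈ 0.95

Power calculation (paired t-test, normal approximation):
z_β = d · √n - z_{α/2}
z_β = 0.37 · √128 - 2.576
z_β = 0.37 · 11.314 - 2.576
z_β = 1.610

Power = Φ(z_β) = Φ(1.610) ≈ 0.946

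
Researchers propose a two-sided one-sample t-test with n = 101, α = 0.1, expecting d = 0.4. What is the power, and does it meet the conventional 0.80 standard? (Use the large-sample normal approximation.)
Power ≈ 0.99; the study is adequately powered (power ≥ 0.80)

Power calculation (one-sample t-test, normal approximation):
z_β = d · √n - z_{α/2}
z_β = 0.4 · √101 - 1.645
z_β = 0.4 · 10.050 - 1.645
z_β = 2.375

Power = Φ(z_β) = Φ(2.375) ≈ 0.991

Effect size d = 0.4 is small by Cohen's convention (0.2/0.5/0.8).

Threshold: power ≥ 0.80 is conventionally adequate.
Power ≈ 0.99 → the study is adequately powered (power ≥ 0.80).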